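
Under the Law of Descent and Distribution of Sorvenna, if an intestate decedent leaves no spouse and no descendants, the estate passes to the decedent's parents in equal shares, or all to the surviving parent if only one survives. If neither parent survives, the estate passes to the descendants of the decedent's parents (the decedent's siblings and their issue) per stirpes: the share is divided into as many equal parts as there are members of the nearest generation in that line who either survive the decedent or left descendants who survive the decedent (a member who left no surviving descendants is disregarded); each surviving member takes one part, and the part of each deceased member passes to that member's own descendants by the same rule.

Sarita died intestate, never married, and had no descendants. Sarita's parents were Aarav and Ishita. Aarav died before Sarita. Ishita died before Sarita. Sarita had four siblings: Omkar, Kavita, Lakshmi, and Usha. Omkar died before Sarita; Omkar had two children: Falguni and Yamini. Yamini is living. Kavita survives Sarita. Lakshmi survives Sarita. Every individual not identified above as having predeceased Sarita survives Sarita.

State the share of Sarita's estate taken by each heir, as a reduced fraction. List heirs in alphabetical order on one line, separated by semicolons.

Neither parent survives and there are no descendants, so the estate passes to Sarita's siblings and their issue per stirpes.
The estate is divided into 4 equal shares of 1/4 among Omkar, Kavita, Lakshmi, Usha.
Omkar predeceased; the 1/4 allotted to Omkar's branch passes to Omkar's issue by representation.
The 1/4 is divided into 2 equal shares of 1/8 among Falguni, Yamini.
Falguni is living and takes 1/8.
Yamini is living and takes 1/8.
Kavita is living and takes 1/4.
Lakshmi is living and takes 1/4.
Usha is living and takes 1/4.

Falguni 1/8; Kavita 1/4; Lakshmi 1/4; Usha 1/4; Yamini 1/8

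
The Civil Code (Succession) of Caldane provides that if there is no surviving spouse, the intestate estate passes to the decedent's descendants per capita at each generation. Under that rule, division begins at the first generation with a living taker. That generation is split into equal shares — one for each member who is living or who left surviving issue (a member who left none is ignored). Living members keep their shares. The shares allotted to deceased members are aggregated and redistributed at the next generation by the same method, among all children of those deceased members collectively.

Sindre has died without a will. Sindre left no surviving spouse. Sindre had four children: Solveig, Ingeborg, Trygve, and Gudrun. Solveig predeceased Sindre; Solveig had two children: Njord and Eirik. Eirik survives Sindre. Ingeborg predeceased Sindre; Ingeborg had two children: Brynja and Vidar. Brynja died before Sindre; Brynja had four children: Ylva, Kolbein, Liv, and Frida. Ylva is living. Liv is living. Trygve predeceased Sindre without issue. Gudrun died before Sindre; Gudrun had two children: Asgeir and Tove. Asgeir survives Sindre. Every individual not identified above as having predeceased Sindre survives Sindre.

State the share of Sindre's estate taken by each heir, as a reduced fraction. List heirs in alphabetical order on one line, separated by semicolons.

Asgeir 1/6; Eirik 1/6; Frida 1/24; Kolbein 1/24; Liv 1/24; Njord 1/6; Tove 1/6; Vidar 1/6; Ylva 1/24

There is no surviving spouse, so the entire estate passes to Sindre's descendants per capita at each generation.
No one at generation 1 (Solveig, Ingeborg, Gudrun) is living; moving to the next generation.
At generation 2 (Njord, Eirik, Brynja, Vidar, Asgeir, Tove) there are 6 shares of (1)/6 = 1/6 each.
Living: Njord, Eirik, Vidar, Asgeir, and Tove — each takes 1/6.
Deceased: Brynja. That 1/6 share is carried to generation 3.
At generation 3 (Ylva, Kolbein, Liv, Frida) there are 4 shares of (1/6)/4 = 1/24 each.
Living: Ylva, Kolbein, Liv, and Frida — each takes 1/24.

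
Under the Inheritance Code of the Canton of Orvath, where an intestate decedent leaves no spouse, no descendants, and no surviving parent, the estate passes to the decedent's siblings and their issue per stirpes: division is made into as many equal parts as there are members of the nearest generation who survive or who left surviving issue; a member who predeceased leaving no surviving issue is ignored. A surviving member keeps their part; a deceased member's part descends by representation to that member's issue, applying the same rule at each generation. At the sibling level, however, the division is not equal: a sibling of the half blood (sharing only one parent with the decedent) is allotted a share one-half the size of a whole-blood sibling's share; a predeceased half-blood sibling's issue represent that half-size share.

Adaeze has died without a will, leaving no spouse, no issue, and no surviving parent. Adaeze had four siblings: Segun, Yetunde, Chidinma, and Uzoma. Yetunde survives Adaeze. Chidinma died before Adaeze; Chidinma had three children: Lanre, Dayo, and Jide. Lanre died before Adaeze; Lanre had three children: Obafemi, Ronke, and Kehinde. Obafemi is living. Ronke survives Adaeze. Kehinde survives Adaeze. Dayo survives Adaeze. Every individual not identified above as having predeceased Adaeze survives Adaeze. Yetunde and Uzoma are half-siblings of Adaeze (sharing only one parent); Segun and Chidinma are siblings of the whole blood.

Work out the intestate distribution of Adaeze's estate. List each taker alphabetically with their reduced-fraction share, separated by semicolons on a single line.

Dayo 1/9; Jide 1/9; Kehinde 1/27; Obafemi 1/27; Ronke 1/27; Segun 1/3; Uzoma 1/6; Yetunde 1/6

No spouse, descendants, or parent survives, so the estate passes to Adaeze's siblings per stirpes.
Half-blood siblings count for one-half the weight of whole-blood siblings at the initial division.
Dividing 1 in proportion to weights (total weight 3): Segun (weight 1) → 1/3; Yetunde (weight 1/2) → 1/6; Chidinma (weight 1) → 1/3; Uzoma (weight 1/2) → 1/6.
Segun is living and takes 1/3.
Yetunde is living and takes 1/6.
Chidinma predeceased; the 1/3 allotted to Chidinma's branch passes to Chidinma's issue by representation.
The 1/3 is divided into 3 equal shares of 1/9 among Lanre, Dayo, Jide.
Lanre predeceased; the 1/9 allotted to Lanre's branch passes to Lanre's issue by representation.
The 1/9 is divided into 3 equal shares of 1/27 among Obafemi, Ronke, Kehinde.
Obafemi is living and takes 1/27.
Ronke is living and takes 1/27.
Kehinde is living and takes 1/27.
Dayo is living and takes 1/9.
Jide is living and takes 1/9.
Uzoma is living and takes 1/6.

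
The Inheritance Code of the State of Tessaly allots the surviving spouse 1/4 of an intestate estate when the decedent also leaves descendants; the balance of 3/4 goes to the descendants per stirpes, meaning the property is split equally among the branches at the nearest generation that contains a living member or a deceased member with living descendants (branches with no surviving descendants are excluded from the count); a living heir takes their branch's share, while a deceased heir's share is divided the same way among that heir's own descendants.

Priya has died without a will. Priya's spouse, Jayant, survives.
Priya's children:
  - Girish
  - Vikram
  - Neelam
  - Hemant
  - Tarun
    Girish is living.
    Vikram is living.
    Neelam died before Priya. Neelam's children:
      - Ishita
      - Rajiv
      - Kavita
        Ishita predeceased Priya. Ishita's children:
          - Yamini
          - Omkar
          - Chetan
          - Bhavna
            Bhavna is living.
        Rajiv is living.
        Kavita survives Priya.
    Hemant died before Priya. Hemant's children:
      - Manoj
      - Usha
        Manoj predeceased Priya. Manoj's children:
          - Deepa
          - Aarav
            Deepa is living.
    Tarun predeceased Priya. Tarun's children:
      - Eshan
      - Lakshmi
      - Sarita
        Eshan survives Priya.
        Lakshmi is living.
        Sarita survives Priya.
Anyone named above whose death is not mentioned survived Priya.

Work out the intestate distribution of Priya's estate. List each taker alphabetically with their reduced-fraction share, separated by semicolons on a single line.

Jayant, as surviving spouse, takes 1/4.
The remaining 3/4 passes to Priya's descendants per stirpes.
The 3/4 is divided into 5 equal shares of 3/20 among Girish, Vikram, Neelam, Hemant, Tarun.
Girish is living and takes 3/20.
Vikram is living and takes 3/20.
Neelam predeceased; the 3/20 allotted to Neelam's branch passes to Neelam's issue by representation.
The 3/20 is divided into 3 equal shares of 1/20 among Ishita, Rajiv, Kavita.
Ishita predeceased; the 1/20 allotted to Ishita's branch passes to Ishita's issue by representation.
The 1/20 is divided into 4 equal shares of 1/80 among Yamini, Omkar, Chetan, Bhavna.
Yamini is living and takes 1/80.
Omkar is living and takes 1/80.
Chetan is living and takes 1/80.
Bhavna is living and takes 1/80.
Rajiv is living and takes 1/20.
Kavita is living and takes 1/20.
Hemant predeceased; the 3/20 allotted to Hemant's branch passes to Hemant's issue by representation.
The 3/20 is divided into 2 equal shares of 3/40 among Manoj, Usha.
Manoj predeceased; the 3/40 allotted to Manoj's branch passes to Manoj's issue by representation.
The 3/40 is divided into 2 equal shares of 3/80 among Deepa, Aarav.
Deepa is living and takes 3/80.
Aarav is living and takes 3/80.
Usha is living and takes 3/40.
Tarun predeceased; the 3/20 allotted to Tarun's branch passes to Tarun's issue by representation.
The 3/20 is divided into 3 equal shares of 1/20 among Eshan, Lakshmi, Sarita.
Eshan is living and takes 1/20.
Lakshmi is living and takes 1/20.
Sarita is living and takes 1/20.

Aarav 3/80; Bhavna 1/80; Chetan 1/80; Deepa 3/80; Eshan 1/20; Girish 3/20; Jayant 1/4; Kavita 1/20; Lakshmi 1/20; Omkar 1/80; Rajiv 1/20; Sarita 1/20; Usha 3/40; Vikram 3/20; Yamini 1/80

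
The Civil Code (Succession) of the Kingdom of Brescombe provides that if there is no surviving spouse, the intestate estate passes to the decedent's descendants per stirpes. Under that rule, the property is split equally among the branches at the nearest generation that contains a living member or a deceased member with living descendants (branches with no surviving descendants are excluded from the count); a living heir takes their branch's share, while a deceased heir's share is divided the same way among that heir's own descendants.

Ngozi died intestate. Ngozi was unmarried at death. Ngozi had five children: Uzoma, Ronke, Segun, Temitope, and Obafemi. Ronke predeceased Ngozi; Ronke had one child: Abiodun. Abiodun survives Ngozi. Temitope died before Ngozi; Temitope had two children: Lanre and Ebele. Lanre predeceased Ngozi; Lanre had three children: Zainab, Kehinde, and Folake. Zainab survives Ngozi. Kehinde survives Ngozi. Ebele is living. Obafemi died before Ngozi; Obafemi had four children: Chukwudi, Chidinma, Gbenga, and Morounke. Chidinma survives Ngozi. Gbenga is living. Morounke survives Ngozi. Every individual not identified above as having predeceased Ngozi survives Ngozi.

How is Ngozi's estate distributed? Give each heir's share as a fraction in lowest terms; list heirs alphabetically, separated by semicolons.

Abiodun 1/5; Chidinma 1/20; Chukwudi 1/20; Ebele 1/10; Folake 1/30; Gbenga 1/20; Kehinde 1/30; Morounke 1/20; Segun 1/5; Uzoma 1/5; Zainab 1/30

There is no surviving spouse, so the entire estate passes to Ngozi's descendants per stirpes.
The estate is divided into 5 equal shares of 1/5 among Uzoma, Ronke, Segun, Temitope, Obafemi.
Uzoma is living and takes 1/5.
Ronke predeceased; the 1/5 allotted to Ronke's branch passes to Ronke's issue by representation.
Abiodun is the sole taker at this level and receives the full 1/5.
Segun is living and takes 1/5.
Temitope predeceased; the 1/5 allotted to Temitope's branch passes to Temitope's issue by representation.
The 1/5 is divided into 2 equal shares of 1/10 among Lanre, Ebele.
Lanre predeceased; the 1/10 allotted to Lanre's branch passes to Lanre's issue by representation.
The 1/10 is divided into 3 equal shares of 1/30 among Zainab, Kehinde, Folake.
Zainab is living and takes 1/30.
Kehinde is living and takes 1/30.
Folake is living and takes 1/30.
Ebele is living and takes 1/10.
Obafemi predeceased; the 1/5 allotted to Obafemi's branch passes to Obafemi's issue by representation.
The 1/5 is divided into 4 equal shares of 1/20 among Chukwudi, Chidinma, Gbenga, Morounke.
Chukwudi is living and takes 1/20.
Chidinma is living and takes 1/20.
Gbenga is living and takes 1/20.
Morounke is living and takes 1/20.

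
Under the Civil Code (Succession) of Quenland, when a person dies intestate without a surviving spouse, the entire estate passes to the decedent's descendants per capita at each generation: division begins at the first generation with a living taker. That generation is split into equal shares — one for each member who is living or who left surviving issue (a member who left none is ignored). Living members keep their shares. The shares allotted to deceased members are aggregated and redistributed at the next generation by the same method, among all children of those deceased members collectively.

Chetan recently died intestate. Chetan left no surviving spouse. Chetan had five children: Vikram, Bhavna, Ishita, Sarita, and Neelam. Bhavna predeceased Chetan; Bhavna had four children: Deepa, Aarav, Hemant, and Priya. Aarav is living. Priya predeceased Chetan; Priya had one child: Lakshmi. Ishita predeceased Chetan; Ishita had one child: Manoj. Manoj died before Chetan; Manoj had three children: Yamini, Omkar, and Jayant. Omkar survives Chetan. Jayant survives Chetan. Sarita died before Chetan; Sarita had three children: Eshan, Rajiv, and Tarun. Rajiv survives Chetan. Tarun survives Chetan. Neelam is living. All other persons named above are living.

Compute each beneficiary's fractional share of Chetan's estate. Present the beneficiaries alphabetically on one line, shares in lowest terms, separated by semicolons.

Aarav 3/40; Deepa 3/40; Eshan 3/40; Hemant 3/40; Jayant 3/80; Lakshmi 3/80; Neelam 1/5; Omkar 3/80; Rajiv 3/40; Tarun 3/40; Vikram 1/5; Yamini 3/80

There is no surviving spouse, so the entire estate passes to Chetan's descendants per capita at each generation.
At generation 1 (Vikram, Bhavna, Ishita, Sarita, Neelam) there are 5 shares of (1)/5 = 1/5 each.
Living: Vikram and Neelam — each takes 1/5.
Deceased: Bhavna, Ishita, and Sarita. Their combined 3/5 is pooled and carried to generation 2.
At generation 2 (Deepa, Aarav, Hemant, Priya, Manoj, Eshan, Rajiv, Tarun) there are 8 shares of (3/5)/8 = 3/40 each.
Living: Deepa, Aarav, Hemant, Eshan, Rajiv, and Tarun — each takes 3/40.
Deceased: Priya and Manoj. Their combined 3/20 is pooled and carried to generation 3.
At generation 3 (Lakshmi, Yamini, Omkar, Jayant) there are 4 shares of (3/20)/4 = 3/80 each.
Living: Lakshmi, Yamini, Omkar, and Jayant — each takes 3/80.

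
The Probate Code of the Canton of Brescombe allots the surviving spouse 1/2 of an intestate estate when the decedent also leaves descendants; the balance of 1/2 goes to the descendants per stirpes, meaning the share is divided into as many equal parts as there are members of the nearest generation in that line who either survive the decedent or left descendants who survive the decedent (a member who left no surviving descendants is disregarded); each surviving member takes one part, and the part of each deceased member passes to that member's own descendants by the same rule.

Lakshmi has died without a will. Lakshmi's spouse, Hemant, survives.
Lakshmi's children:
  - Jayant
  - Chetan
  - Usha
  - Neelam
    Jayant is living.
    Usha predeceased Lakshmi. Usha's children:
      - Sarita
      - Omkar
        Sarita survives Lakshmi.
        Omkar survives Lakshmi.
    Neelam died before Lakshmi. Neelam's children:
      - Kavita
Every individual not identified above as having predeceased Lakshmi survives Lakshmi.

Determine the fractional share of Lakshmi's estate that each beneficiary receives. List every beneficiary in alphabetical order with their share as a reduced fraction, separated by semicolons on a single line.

Chetan 1/8; Hemant 1/2; Jayant 1/8; Kavita 1/8; Omkar 1/16; Sarita 1/16

Hemant, as surviving spouse, takes 1/2.
The remaining 1/2 passes to Lakshmi's descendants per stirpes.
The 1/2 is divided into 4 equal shares of 1/8 among Jayant, Chetan, Usha, Neelam.
Jayant is living and takes 1/8.
Chetan is living and takes 1/8.
Usha predeceased; the 1/8 allotted to Usha's branch passes to Usha's issue by representation.
The 1/8 is divided into 2 equal shares of 1/16 among Sarita, Omkar.
Sarita is living and takes 1/16.
Omkar is living and takes 1/16.
Neelam predeceased; the 1/8 allotted to Neelam's branch passes to Neelam's issue by representation.
Kavita is the sole taker at this level and receives the full 1/8.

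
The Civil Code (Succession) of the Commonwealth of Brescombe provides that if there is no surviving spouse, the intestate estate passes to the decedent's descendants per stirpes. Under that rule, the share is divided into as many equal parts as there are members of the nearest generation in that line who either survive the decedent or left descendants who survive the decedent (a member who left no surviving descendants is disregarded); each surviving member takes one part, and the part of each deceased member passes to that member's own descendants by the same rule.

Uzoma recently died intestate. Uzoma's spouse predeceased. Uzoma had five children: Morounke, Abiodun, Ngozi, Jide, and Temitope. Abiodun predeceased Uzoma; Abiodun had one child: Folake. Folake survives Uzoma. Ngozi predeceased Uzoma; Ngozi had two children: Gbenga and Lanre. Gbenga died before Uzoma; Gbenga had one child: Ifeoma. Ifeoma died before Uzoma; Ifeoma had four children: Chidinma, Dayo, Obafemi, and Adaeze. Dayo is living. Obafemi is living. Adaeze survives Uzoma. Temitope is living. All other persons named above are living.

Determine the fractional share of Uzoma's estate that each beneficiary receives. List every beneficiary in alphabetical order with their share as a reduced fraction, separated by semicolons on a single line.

Adaeze 1/40; Chidinma 1/40; Dayo 1/40; Folake 1/5; Jide 1/5; Lanre 1/10; Morounke 1/5; Obafemi 1/40; Temitope 1/5

There is no surviving spouse, so the entire estate passes to Uzoma's descendants per stirpes.
The estate is divided into 5 equal shares of 1/5 among Morounke, Abiodun, Ngozi, Jide, Temitope.
Morounke is living and takes 1/5.
Abiodun predeceased; the 1/5 allotted to Abiodun's branch passes to Abiodun's issue by representation.
Folake is the sole taker at this level and receives the full 1/5.
Ngozi predeceased; the 1/5 allotted to Ngozi's branch passes to Ngozi's issue by representation.
The 1/5 is divided into 2 equal shares of 1/10 among Gbenga, Lanre.
Gbenga predeceased; the 1/10 allotted to Gbenga's branch passes to Gbenga's issue by representation.
Ifeoma's line is the sole branch at this level, so the full 1/10 passes to Ifeoma's issue by representation.
The 1/10 is divided into 4 equal shares of 1/40 among Chidinma, Dayo, Obafemi, Adaeze.
Chidinma is living and takes 1/40.
Dayo is living and takes 1/40.
Obafemi is living and takes 1/40.
Adaeze is living and takes 1/40.
Lanre is living and takes 1/10.
Jide is living and takes 1/5.
Temitope is living and takes 1/5.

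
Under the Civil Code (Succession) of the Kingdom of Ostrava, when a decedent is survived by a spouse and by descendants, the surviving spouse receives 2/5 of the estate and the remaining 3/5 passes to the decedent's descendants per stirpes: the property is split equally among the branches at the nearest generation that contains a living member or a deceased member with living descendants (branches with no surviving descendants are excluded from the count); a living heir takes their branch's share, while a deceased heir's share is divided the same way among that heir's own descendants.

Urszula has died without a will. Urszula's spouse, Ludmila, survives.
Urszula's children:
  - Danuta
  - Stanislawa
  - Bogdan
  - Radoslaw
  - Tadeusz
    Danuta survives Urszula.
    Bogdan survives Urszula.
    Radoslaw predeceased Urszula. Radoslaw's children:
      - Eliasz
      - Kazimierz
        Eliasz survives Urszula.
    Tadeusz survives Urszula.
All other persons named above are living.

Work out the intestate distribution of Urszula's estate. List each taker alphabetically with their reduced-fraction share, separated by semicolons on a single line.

Bogdan 3/25; Danuta 3/25; Eliasz 3/50; Kazimierz 3/50; Ludmila 2/5; Stanislawa 3/25; Tadeusz 3/25

Ludmila, as surviving spouse, takes 2/5.
The remaining 3/5 passes to Urszula's descendants per stirpes.
The 3/5 is divided into 5 equal shares of 3/25 among Danuta, Stanislawa, Bogdan, Radoslaw, Tadeusz.
Danuta is living and takes 3/25.
Stanislawa is living and takes 3/25.
Bogdan is living and takes 3/25.
Radoslaw predeceased; the 3/25 allotted to Radoslaw's branch passes to Radoslaw's issue by representation.
The 3/25 is divided into 2 equal shares of 3/50 among Eliasz, Kazimierz.
Eliasz is living and takes 3/50.
Kazimierz is living and takes 3/50.
Tadeusz is living and takes 3/25.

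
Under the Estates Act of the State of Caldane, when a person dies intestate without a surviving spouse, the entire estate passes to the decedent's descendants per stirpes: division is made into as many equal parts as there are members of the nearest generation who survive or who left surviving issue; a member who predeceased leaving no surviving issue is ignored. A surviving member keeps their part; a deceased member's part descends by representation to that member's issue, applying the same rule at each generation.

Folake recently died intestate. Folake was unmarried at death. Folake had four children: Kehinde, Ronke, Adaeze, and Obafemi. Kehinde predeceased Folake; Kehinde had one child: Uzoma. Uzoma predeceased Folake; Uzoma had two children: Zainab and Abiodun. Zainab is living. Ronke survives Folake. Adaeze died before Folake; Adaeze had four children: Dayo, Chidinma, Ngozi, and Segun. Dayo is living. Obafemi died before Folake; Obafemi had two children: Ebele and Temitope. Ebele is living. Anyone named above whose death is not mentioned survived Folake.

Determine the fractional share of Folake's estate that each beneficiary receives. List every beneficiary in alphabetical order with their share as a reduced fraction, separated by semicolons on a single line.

There is no surviving spouse, so the entire estate passes to Folake's descendants per stirpes.
The estate is divided into 4 equal shares of 1/4 among Kehinde, Ronke, Adaeze, Obafemi.
Kehinde predeceased; the 1/4 allotted to Kehinde's branch passes to Kehinde's issue by representation.
Uzoma's line is the sole branch at this level, so the full 1/4 passes to Uzoma's issue by representation.
The 1/4 is divided into 2 equal shares of 1/8 among Zainab, Abiodun.
Zainab is living and takes 1/8.
Abiodun is living and takes 1/8.
Ronke is living and takes 1/4.
Adaeze predeceased; the 1/4 allotted to Adaeze's branch passes to Adaeze's issue by representation.
The 1/4 is divided into 4 equal shares of 1/16 among Dayo, Chidinma, Ngozi, Segun.
Dayo is living and takes 1/16.
Chidinma is living and takes 1/16.
Ngozi is living and takes 1/16.
Segun is living and takes 1/16.
Obafemi predeceased; the 1/4 allotted to Obafemi's branch passes to Obafemi's issue by representation.
The 1/4 is divided into 2 equal shares of 1/8 among Ebele, Temitope.
Ebele is living and takes 1/8.
Temitope is living and takes 1/8.

Abiodun 1/8; Chidinma 1/16; Dayo 1/16; Ebele 1/8; Ngozi 1/16; Ronke 1/4; Segun 1/16; Temitope 1/8; Zainab 1/8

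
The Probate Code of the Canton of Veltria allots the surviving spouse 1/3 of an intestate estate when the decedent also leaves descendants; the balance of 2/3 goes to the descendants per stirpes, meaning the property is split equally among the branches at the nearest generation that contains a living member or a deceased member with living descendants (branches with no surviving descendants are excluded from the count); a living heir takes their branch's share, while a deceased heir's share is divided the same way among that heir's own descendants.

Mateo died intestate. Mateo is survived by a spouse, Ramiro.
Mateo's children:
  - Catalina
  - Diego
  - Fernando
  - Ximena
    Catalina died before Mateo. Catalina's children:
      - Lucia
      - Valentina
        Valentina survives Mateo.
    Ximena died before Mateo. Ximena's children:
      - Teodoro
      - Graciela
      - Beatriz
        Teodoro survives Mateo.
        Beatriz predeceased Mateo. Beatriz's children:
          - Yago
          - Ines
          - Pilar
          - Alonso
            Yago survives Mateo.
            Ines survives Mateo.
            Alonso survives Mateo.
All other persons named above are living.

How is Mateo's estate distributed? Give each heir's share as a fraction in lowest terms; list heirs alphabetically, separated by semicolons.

Ramiro, as surviving spouse, takes 1/3.
The remaining 2/3 passes to Mateo's descendants per stirpes.
The 2/3 is divided into 4 equal shares of 1/6 among Catalina, Diego, Fernando, Ximena.
Catalina predeceased; the 1/6 allotted to Catalina's branch passes to Catalina's issue by representation.
The 1/6 is divided into 2 equal shares of 1/12 among Lucia, Valentina.
Lucia is living and takes 1/12.
Valentina is living and takes 1/12.
Diego is living and takes 1/6.
Fernando is living and takes 1/6.
Ximena predeceased; the 1/6 allotted to Ximena's branch passes to Ximena's issue by representation.
The 1/6 is divided into 3 equal shares of 1/18 among Teodoro, Graciela, Beatriz.
Teodoro is living and takes 1/18.
Graciela is living and takes 1/18.
Beatriz predeceased; the 1/18 allotted to Beatriz's branch passes to Beatriz's issue by representation.
The 1/18 is divided into 4 equal shares of 1/72 among Yago, Ines, Pilar, Alonso.
Yago is living and takes 1/72.
Ines is living and takes 1/72.
Pilar is living and takes 1/72.
Alonso is living and takes 1/72.

Alonso 1/72; Diego 1/6; Fernando 1/6; Graciela 1/18; Ines 1/72; Lucia 1/12; Pilar 1/72; Ramiro 1/3; Teodoro 1/18; Valentina 1/12; Yago 1/72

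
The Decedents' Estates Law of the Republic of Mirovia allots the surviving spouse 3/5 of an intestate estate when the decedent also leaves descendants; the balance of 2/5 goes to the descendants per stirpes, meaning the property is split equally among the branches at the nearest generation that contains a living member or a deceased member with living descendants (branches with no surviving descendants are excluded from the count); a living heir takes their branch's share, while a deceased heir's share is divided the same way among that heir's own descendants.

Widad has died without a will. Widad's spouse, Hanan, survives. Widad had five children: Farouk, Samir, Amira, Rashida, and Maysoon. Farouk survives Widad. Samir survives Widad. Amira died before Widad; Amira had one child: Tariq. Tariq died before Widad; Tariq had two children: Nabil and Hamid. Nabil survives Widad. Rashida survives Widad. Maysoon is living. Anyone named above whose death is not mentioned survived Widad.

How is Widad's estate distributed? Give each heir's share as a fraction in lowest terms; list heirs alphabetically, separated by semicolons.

Farouk 2/25; Hamid 1/25; Hanan 3/5; Maysoon 2/25; Nabil 1/25; Rashida 2/25; Samir 2/25

Hanan, as surviving spouse, takes 3/5.
The remaining 2/5 passes to Widad's descendants per stirpes.
The 2/5 is divided into 5 equal shares of 2/25 among Farouk, Samir, Amira, Rashida, Maysoon.
Farouk is living and takes 2/25.
Samir is living and takes 2/25.
Amira predeceased; the 2/25 allotted to Amira's branch passes to Amira's issue by representation.
Tariq's line is the sole branch at this level, so the full 2/25 passes to Tariq's issue by representation.
The 2/25 is divided into 2 equal shares of 1/25 among Nabil, Hamid.
Nabil is living and takes 1/25.
Hamid is living and takes 1/25.
Rashida is living and takes 2/25.
Maysoon is living and takes 2/25.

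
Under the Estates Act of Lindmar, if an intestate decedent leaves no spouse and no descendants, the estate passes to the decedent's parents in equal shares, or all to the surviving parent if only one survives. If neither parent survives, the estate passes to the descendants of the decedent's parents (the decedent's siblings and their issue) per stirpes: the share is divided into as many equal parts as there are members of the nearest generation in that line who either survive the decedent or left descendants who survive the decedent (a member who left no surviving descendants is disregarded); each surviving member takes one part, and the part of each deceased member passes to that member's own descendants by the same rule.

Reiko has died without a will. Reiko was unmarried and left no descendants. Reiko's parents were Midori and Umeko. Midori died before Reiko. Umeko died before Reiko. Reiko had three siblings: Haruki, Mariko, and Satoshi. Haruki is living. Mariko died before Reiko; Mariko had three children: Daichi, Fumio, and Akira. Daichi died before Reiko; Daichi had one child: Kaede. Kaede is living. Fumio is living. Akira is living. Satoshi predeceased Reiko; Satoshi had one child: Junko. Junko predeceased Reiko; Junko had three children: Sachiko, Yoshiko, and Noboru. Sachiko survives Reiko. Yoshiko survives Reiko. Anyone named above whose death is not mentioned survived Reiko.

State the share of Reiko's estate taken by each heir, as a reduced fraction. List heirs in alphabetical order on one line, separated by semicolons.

Akira 1/9; Fumio 1/9; Haruki 1/3; Kaede 1/9; Noboru 1/9; Sachiko 1/9; Yoshiko 1/9

Neither parent survives and there are no descendants, so the estate passes to Reiko's siblings and their issue per stirpes.
The estate is divided into 3 equal shares of 1/3 among Haruki, Mariko, Satoshi.
Haruki is living and takes 1/3.
Mariko predeceased; the 1/3 allotted to Mariko's branch passes to Mariko's issue by representation.
The 1/3 is divided into 3 equal shares of 1/9 among Daichi, Fumio, Akira.
Daichi predeceased; the 1/9 allotted to Daichi's branch passes to Daichi's issue by representation.
Kaede is the sole taker at this level and receives the full 1/9.
Fumio is living and takes 1/9.
Akira is living and takes 1/9.
Satoshi predeceased; the 1/3 allotted to Satoshi's branch passes to Satoshi's issue by representation.
Junko's line is the sole branch at this level, so the full 1/3 passes to Junko's issue by representation.
The 1/3 is divided into 3 equal shares of 1/9 among Sachiko, Yoshiko, Noboru.
Sachiko is living and takes 1/9.
Yoshiko is living and takes 1/9.
Noboru is living and takes 1/9.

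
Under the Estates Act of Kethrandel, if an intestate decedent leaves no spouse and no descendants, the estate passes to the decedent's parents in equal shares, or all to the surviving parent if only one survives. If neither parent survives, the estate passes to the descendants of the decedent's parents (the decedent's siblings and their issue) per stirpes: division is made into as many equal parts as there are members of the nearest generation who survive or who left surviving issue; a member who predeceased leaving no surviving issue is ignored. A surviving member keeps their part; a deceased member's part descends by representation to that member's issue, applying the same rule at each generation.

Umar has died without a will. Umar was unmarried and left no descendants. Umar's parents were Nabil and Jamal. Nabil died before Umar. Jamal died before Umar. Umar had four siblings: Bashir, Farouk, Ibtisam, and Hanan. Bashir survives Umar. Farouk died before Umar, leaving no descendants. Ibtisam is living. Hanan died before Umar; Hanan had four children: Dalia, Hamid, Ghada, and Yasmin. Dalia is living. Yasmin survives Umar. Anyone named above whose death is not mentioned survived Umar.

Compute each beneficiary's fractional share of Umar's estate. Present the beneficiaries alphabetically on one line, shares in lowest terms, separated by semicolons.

Bashir 1/3; Dalia 1/12; Ghada 1/12; Hamid 1/12; Ibtisam 1/3; Yasmin 1/12

Neither parent survives and there are no descendants, so the estate passes to Umar's siblings and their issue per stirpes.
Farouk left no surviving issue, so that branch lapses and is disregarded.
The estate is divided into 3 equal shares of 1/3 among Bashir, Ibtisam, Hanan.
Bashir is living and takes 1/3.
Ibtisam is living and takes 1/3.
Hanan predeceased; the 1/3 allotted to Hanan's branch passes to Hanan's issue by representation.
The 1/3 is divided into 4 equal shares of 1/12 among Dalia, Hamid, Ghada, Yasmin.
Dalia is living and takes 1/12.
Hamid is living and takes 1/12.
Ghada is living and takes 1/12.
Yasmin is living and takes 1/12.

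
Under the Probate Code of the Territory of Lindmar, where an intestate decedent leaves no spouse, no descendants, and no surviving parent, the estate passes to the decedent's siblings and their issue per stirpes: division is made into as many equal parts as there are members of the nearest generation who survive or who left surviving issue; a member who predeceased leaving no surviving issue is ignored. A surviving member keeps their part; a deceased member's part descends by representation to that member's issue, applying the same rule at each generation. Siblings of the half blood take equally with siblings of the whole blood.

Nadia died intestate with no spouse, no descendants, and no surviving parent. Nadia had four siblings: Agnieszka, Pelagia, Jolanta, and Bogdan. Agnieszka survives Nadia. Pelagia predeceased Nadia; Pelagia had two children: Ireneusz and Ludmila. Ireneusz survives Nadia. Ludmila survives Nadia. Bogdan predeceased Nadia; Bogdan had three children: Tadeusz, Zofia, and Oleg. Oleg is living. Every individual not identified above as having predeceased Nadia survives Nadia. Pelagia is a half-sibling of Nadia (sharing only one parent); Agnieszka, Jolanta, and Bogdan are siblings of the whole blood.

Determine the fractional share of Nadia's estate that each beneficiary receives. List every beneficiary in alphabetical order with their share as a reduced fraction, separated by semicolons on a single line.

Agnieszka 1/4; Ireneusz 1/8; Jolanta 1/4; Ludmila 1/8; Oleg 1/12; Tadeusz 1/12; Zofia 1/12

No spouse, descendants, or parent survives, so the estate passes to Nadia's siblings per stirpes.
Half-blood and whole-blood siblings take equally under the stated rule.
The estate is divided into 4 equal shares of 1/4 among Agnieszka, Pelagia, Jolanta, Bogdan.
Agnieszka is living and takes 1/4.
Pelagia predeceased; the 1/4 allotted to Pelagia's branch passes to Pelagia's issue by representation.
The 1/4 is divided into 2 equal shares of 1/8 among Ireneusz, Ludmila.
Ireneusz is living and takes 1/8.
Ludmila is living and takes 1/8.
Jolanta is living and takes 1/4.
Bogdan predeceased; the 1/4 allotted to Bogdan's branch passes to Bogdan's issue by representation.
The 1/4 is divided into 3 equal shares of 1/12 among Tadeusz, Zofia, Oleg.
Tadeusz is living and takes 1/12.
Zofia is living and takes 1/12.
Oleg is living and takes 1/12.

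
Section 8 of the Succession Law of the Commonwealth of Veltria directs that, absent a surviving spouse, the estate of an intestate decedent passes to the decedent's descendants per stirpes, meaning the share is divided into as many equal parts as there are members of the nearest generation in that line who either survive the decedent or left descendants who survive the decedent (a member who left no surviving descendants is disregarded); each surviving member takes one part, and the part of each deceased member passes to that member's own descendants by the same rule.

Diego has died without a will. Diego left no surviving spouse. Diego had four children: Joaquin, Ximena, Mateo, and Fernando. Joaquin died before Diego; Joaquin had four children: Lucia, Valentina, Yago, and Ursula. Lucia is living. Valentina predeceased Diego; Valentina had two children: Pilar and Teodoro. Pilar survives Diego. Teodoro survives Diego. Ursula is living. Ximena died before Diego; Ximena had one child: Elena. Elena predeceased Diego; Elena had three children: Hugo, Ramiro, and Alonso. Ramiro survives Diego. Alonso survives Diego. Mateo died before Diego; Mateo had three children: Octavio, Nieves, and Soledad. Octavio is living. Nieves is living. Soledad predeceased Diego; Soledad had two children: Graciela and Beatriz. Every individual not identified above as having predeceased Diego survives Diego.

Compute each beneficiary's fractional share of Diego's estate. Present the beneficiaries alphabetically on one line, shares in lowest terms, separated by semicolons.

Alonso 1/12; Beatriz 1/24; Fernando 1/4; Graciela 1/24; Hugo 1/12; Lucia 1/16; Nieves 1/12; Octavio 1/12; Pilar 1/32; Ramiro 1/12; Teodoro 1/32; Ursula 1/16; Yago 1/16

There is no surviving spouse, so the entire estate passes to Diego's descendants per stirpes.
The estate is divided into 4 equal shares of 1/4 among Joaquin, Ximena, Mateo, Fernando.
Joaquin predeceased; the 1/4 allotted to Joaquin's branch passes to Joaquin's issue by representation.
The 1/4 is divided into 4 equal shares of 1/16 among Lucia, Valentina, Yago, Ursula.
Lucia is living and takes 1/16.
Valentina predeceased; the 1/16 allotted to Valentina's branch passes to Valentina's issue by representation.
The 1/16 is divided into 2 equal shares of 1/32 among Pilar, Teodoro.
Pilar is living and takes 1/32.
Teodoro is living and takes 1/32.
Yago is living and takes 1/16.
Ursula is living and takes 1/16.
Ximena predeceased; the 1/4 allotted to Ximena's branch passes to Ximena's issue by representation.
Elena's line is the sole branch at this level, so the full 1/4 passes to Elena's issue by representation.
The 1/4 is divided into 3 equal shares of 1/12 among Hugo, Ramiro, Alonso.
Hugo is living and takes 1/12.
Ramiro is living and takes 1/12.
Alonso is living and takes 1/12.
Mateo predeceased; the 1/4 allotted to Mateo's branch passes to Mateo's issue by representation.
The 1/4 is divided into 3 equal shares of 1/12 among Octavio, Nieves, Soledad.
Octavio is living and takes 1/12.
Nieves is living and takes 1/12.
Soledad predeceased; the 1/12 allotted to Soledad's branch passes to Soledad's issue by representation.
The 1/12 is divided into 2 equal shares of 1/24 among Graciela, Beatriz.
Graciela is living and takes 1/24.
Beatriz is living and takes 1/24.
Fernando is living and takes 1/4.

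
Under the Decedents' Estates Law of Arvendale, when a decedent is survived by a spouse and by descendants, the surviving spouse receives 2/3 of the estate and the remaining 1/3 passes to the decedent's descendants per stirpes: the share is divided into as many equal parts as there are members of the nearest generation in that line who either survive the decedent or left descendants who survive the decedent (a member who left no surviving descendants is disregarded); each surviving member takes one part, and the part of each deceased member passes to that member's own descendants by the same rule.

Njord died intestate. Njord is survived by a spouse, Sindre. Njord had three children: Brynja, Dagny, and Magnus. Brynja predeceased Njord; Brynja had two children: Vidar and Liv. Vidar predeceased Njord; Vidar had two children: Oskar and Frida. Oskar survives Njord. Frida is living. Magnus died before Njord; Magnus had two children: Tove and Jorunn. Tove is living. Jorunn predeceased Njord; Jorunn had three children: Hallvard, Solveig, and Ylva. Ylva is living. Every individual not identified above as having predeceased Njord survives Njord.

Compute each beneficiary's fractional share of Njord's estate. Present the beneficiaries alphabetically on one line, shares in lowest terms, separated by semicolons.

Dagny 1/9; Frida 1/36; Hallvard 1/54; Liv 1/18; Oskar 1/36; Sindre 2/3; Solveig 1/54; Tove 1/18; Ylva 1/54

Sindre, as surviving spouse, takes 2/3.
The remaining 1/3 passes to Njord's descendants per stirpes.
The 1/3 is divided into 3 equal shares of 1/9 among Brynja, Dagny, Magnus.
Brynja predeceased; the 1/9 allotted to Brynja's branch passes to Brynja's issue by representation.
The 1/9 is divided into 2 equal shares of 1/18 among Vidar, Liv.
Vidar predeceased; the 1/18 allotted to Vidar's branch passes to Vidar's issue by representation.
The 1/18 is divided into 2 equal shares of 1/36 among Oskar, Frida.
Oskar is living and takes 1/36.
Frida is living and takes 1/36.
Liv is living and takes 1/18.
Dagny is living and takes 1/9.
Magnus predeceased; the 1/9 allotted to Magnus's branch passes to Magnus's issue by representation.
The 1/9 is divided into 2 equal shares of 1/18 among Tove, Jorunn.
Tove is living and takes 1/18.
Jorunn predeceased; the 1/18 allotted to Jorunn's branch passes to Jorunn's issue by representation.
The 1/18 is divided into 3 equal shares of 1/54 among Hallvard, Solveig, Ylva.
Hallvard is living and takes 1/54.
Solveig is living and takes 1/54.
Ylva is living and takes 1/54.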